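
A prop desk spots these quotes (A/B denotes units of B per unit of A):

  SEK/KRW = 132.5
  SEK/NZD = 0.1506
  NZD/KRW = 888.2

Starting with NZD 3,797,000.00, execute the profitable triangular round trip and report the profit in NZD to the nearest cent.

Profitable loop is NZD → KRW → SEK → NZD:
NZD 3,797,000.00 × 888.2 = KRW 3,372,495,400
KRW 3,372,495,400 ÷ 132.5 = SEK 25,452,795.47
SEK 25,452,795.47 × 0.1506 = NZD 3,833,191.00
Profit = NZD 3,833,191.00 − NZD 3,797,000.00

Profit: NZD 36,191.00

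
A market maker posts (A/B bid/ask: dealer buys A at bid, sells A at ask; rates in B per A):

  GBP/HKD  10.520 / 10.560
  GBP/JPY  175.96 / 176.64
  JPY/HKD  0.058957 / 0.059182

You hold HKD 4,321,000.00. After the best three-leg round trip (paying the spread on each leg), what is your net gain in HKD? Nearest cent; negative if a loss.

Best loop HKD → JPY → GBP → HKD:
HKD 4,321,000.00 ÷ 0.059182 (buy JPY at ask) = JPY 73,012,064
JPY 73,012,064 ÷ 176.64 (buy GBP at ask) = GBP 413,338.23
GBP 413,338.23 × 10.520 (sell GBP at bid) = HKD 4,348,318.15

Net profit: HKD 27,318.15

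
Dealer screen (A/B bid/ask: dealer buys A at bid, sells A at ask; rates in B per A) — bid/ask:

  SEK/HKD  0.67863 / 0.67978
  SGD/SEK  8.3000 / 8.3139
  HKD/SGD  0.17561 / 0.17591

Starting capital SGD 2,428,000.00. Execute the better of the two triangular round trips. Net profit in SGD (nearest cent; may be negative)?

Net profit: SGD 14,221.07

Best loop SGD → HKD → SEK → SGD:
SGD 2,428,000.00 ÷ 0.17591 (buy HKD at ask) = HKD 13,802,512.65
HKD 13,802,512.65 ÷ 0.67978 (buy SEK at ask) = SEK 20,304,381.78
SEK 20,304,381.78 ÷ 8.3139 (buy SGD at ask) = SGD 2,442,221.07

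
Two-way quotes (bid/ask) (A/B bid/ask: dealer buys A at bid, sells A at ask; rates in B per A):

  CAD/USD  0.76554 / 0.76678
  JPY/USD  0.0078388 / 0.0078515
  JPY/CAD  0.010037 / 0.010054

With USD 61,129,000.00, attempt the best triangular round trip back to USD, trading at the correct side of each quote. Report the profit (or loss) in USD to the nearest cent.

Net profit: USD 1,027,595.34

Best loop USD → CAD → JPY → USD:
USD 61,129,000.00 ÷ 0.76678 (buy CAD at ask) = CAD 79,721,693.31
CAD 79,721,693.31 ÷ 0.010054 (buy JPY at ask) = JPY 7,929,350,837
JPY 7,929,350,837 × 0.0078388 (sell JPY at bid) = USD 62,156,595.34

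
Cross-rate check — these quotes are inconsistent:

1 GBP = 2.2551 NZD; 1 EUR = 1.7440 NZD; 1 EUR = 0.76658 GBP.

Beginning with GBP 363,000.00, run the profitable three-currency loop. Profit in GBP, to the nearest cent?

Profitable loop is GBP → EUR → NZD → GBP:
GBP 363,000.00 ÷ 0.76658 = EUR 473,531.79
EUR 473,531.79 × 1.7440 = NZD 825,839.44
NZD 825,839.44 ÷ 2.2551 = GBP 366,209.68
Profit = GBP 366,209.68 − GBP 363,000.00

Profit: GBP 3,209.68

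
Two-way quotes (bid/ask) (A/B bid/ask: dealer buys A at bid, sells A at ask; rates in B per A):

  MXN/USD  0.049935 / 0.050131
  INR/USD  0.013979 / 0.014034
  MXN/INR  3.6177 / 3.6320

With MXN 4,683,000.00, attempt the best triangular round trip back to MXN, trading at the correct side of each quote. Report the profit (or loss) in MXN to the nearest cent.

Net profit: MXN 41,180.09

Best loop MXN → INR → USD → MXN:
MXN 4,683,000.00 × 3.6177 (sell MXN at bid) = INR 16,941,689.10
INR 16,941,689.10 × 0.013979 (sell INR at bid) = USD 236,827.87
USD 236,827.87 ÷ 0.050131 (buy MXN at ask) = MXN 4,724,180.09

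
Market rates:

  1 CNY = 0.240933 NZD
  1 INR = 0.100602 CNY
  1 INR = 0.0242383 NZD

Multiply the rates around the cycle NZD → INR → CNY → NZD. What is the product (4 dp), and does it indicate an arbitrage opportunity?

1.0000 (no arbitrage)

Around NZD → INR → CNY → NZD: 1 ÷ 0.0242383 × 0.100602 × 0.240933 = 1.000002
Product ≈ 1 (deviation 0.000%, within rounding noise).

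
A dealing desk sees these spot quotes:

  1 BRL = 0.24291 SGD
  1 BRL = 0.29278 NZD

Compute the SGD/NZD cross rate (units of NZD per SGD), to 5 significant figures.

1 SGD ÷ 0.24291 = 4.11675 BRL
4.11675 BRL × 0.29278 = 1.2053 NZD

SGD/NZD = 1.2053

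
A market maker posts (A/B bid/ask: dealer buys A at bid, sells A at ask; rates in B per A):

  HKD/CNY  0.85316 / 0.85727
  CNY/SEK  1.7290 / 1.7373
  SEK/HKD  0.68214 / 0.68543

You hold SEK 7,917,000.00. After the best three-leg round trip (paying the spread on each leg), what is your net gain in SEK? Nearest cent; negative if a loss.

Net profit: SEK 49,354.72

Best loop SEK → HKD → CNY → SEK:
SEK 7,917,000.00 × 0.68214 (sell SEK at bid) = HKD 5,400,502.38
HKD 5,400,502.38 × 0.85316 (sell HKD at bid) = CNY 4,607,492.61
CNY 4,607,492.61 × 1.7290 (sell CNY at bid) = SEK 7,966,354.72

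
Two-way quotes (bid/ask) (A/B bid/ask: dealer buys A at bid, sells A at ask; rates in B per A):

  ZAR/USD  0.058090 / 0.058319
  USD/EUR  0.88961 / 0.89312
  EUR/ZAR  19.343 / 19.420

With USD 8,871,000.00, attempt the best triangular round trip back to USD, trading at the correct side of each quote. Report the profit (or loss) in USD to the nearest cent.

Best loop USD → EUR → ZAR → USD:
USD 8,871,000.00 × 0.88961 (sell USD at bid) = EUR 7,891,730.31
EUR 7,891,730.31 × 19.343 (sell EUR at bid) = ZAR 152,649,739.39
ZAR 152,649,739.39 × 0.058090 (sell ZAR at bid) = USD 8,867,423.36

Net result: USD -3,576.64 (no profitable arbitrage after spreads)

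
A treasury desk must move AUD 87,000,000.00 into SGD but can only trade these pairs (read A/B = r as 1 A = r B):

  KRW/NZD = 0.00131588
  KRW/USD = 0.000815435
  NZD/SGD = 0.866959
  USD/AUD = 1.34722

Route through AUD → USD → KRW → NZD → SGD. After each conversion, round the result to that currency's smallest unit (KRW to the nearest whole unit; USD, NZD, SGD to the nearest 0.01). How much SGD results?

SGD 90,345,438.16

AUD 87,000,000.00 ÷ 1.34722 = USD 64,577,426.11
USD 64,577,426.11 ÷ 0.000815435 = KRW 79,193,836,553
KRW 79,193,836,553 × 0.00131588 = NZD 104,209,585.64
NZD 104,209,585.64 × 0.866959 = SGD 90,345,438.16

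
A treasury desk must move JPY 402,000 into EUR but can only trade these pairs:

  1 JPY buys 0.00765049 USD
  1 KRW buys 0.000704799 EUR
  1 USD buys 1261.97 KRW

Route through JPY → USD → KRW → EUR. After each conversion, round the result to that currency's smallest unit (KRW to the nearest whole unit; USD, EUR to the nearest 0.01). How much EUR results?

EUR 2,735.46

JPY 402,000 × 0.00765049 = USD 3,075.50
USD 3,075.50 × 1261.97 = KRW 3,881,189
KRW 3,881,189 × 0.000704799 = EUR 2,735.46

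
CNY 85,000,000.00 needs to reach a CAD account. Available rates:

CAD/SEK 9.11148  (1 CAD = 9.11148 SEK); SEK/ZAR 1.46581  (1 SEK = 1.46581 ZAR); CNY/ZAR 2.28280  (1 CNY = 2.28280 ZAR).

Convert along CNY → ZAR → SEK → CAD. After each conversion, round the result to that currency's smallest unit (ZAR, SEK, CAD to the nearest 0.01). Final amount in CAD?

CAD 14,528,480.11

CNY 85,000,000.00 × 2.28280 = ZAR 194,038,000.00
ZAR 194,038,000.00 ÷ 1.46581 = SEK 132,375,955.96
SEK 132,375,955.96 ÷ 9.11148 = CAD 14,528,480.11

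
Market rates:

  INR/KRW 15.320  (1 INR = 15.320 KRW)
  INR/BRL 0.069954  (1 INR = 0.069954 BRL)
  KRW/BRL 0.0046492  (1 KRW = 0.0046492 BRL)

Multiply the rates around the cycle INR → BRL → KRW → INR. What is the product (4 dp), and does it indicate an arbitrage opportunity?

0.9821 (arbitrage exists)

Around INR → BRL → KRW → INR: 1 × 0.069954 ÷ 0.0046492 ÷ 15.320 = 0.982145
Product < 1; profitable direction is INR → KRW → BRL → INR.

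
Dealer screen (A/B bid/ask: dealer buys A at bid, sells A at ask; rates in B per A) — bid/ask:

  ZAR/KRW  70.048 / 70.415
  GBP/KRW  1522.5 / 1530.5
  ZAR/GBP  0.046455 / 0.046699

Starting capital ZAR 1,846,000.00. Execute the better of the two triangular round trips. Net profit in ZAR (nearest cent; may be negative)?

Net profit: ZAR 8,198.73

Best loop ZAR → GBP → KRW → ZAR:
ZAR 1,846,000.00 × 0.046455 (sell ZAR at bid) = GBP 85,755.93
GBP 85,755.93 × 1522.5 (sell GBP at bid) = KRW 130,563,403
KRW 130,563,403 ÷ 70.415 (buy ZAR at ask) = ZAR 1,854,198.73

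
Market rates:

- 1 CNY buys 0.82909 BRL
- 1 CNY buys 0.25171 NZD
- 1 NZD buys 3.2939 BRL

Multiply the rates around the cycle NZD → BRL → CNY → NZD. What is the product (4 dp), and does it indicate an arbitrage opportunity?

Around NZD → BRL → CNY → NZD: 1 × 3.2939 ÷ 0.82909 × 0.25171 = 1.000021
Product ≈ 1 (deviation 0.002%, within rounding noise).

1.0000 (no arbitrage)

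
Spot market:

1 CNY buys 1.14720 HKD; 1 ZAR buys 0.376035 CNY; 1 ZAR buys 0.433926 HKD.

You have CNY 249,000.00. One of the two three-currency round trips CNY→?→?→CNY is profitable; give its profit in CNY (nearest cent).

Profit: CNY 1,465.33

Profitable loop is CNY → ZAR → HKD → CNY:
CNY 249,000.00 ÷ 0.376035 = ZAR 662,172.40
ZAR 662,172.40 × 0.433926 = HKD 287,333.82
HKD 287,333.82 ÷ 1.14720 = CNY 250,465.33
Profit = CNY 250,465.33 − CNY 249,000.00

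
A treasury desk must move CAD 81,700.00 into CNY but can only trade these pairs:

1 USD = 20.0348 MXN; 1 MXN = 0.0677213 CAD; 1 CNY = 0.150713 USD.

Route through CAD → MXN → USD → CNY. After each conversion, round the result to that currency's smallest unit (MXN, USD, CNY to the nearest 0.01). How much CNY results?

CAD 81,700.00 ÷ 0.0677213 = MXN 1,206,415.12
MXN 1,206,415.12 ÷ 20.0348 = USD 60,215.98
USD 60,215.98 ÷ 0.150713 = CNY 399,540.72

CNY 399,540.72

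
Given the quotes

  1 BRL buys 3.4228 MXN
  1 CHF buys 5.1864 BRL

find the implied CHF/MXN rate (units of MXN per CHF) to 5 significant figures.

1 CHF × 5.1864 = 5.1864 BRL
5.1864 BRL × 3.4228 = 17.752 MXN

CHF/MXN = 17.752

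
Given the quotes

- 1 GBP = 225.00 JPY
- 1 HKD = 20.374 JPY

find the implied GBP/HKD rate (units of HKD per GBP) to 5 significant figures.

GBP/HKD = 11.043

1 GBP × 225.00 = 225 JPY
225 JPY ÷ 20.374 = 11.0435 HKD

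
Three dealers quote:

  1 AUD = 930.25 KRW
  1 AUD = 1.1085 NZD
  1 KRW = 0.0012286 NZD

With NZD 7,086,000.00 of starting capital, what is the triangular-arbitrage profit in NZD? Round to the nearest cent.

Profitable loop is NZD → AUD → KRW → NZD:
NZD 7,086,000.00 ÷ 1.1085 = AUD 6,392,422.19
AUD 6,392,422.19 × 930.25 = KRW 5,946,550,744
KRW 5,946,550,744 × 0.0012286 = NZD 7,305,932.24
Profit = NZD 7,305,932.24 − NZD 7,086,000.00

Profit: NZD 219,932.24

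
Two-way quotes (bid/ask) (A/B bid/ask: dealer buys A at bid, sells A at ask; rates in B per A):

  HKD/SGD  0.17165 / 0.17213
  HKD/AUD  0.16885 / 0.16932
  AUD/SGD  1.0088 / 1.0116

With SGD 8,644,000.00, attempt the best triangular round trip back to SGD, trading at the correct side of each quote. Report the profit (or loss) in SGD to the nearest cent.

Net profit: SGD 18,464.85

Best loop SGD → AUD → HKD → SGD:
SGD 8,644,000.00 ÷ 1.0116 (buy AUD at ask) = AUD 8,544,879.40
AUD 8,544,879.40 ÷ 0.16932 (buy HKD at ask) = HKD 50,465,859.90
HKD 50,465,859.90 × 0.17165 (sell HKD at bid) = SGD 8,662,464.85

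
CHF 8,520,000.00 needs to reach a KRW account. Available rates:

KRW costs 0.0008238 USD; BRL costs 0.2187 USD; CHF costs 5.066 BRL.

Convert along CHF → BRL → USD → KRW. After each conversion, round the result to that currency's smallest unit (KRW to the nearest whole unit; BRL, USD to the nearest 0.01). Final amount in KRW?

KRW 11,458,605,705

CHF 8,520,000.00 × 5.066 = BRL 43,162,320.00
BRL 43,162,320.00 × 0.2187 = USD 9,439,599.38
USD 9,439,599.38 ÷ 0.0008238 = KRW 11,458,605,705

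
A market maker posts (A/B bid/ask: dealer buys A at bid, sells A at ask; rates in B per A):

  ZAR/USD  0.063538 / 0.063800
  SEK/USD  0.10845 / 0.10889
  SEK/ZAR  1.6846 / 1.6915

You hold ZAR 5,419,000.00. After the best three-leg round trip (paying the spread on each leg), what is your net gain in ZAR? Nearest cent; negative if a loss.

Net profit: ZAR 26,729.01

Best loop ZAR → SEK → USD → ZAR:
ZAR 5,419,000.00 ÷ 1.6915 (buy SEK at ask) = SEK 3,203,665.39
SEK 3,203,665.39 × 0.10845 (sell SEK at bid) = USD 347,437.51
USD 347,437.51 ÷ 0.063800 (buy ZAR at ask) = ZAR 5,445,729.01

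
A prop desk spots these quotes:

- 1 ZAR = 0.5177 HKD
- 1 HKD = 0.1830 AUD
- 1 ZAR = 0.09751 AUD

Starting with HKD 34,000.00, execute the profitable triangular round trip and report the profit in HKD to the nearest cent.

Profitable loop is HKD → ZAR → AUD → HKD:
HKD 34,000.00 ÷ 0.5177 = ZAR 65,675.10
ZAR 65,675.10 × 0.09751 = AUD 6,403.98
AUD 6,403.98 ÷ 0.1830 = HKD 34,994.42
Profit = HKD 34,994.42 − HKD 34,000.00

Profit: HKD 994.42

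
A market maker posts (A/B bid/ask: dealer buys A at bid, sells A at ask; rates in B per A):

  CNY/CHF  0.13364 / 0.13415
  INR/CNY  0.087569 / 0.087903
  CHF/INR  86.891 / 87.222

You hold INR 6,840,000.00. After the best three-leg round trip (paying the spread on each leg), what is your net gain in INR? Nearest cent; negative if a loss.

Net profit: INR 115,330.23

Best loop INR → CNY → CHF → INR:
INR 6,840,000.00 × 0.087569 (sell INR at bid) = CNY 598,971.96
CNY 598,971.96 × 0.13364 (sell CNY at bid) = CHF 80,046.61
CHF 80,046.61 × 86.891 (sell CHF at bid) = INR 6,955,330.23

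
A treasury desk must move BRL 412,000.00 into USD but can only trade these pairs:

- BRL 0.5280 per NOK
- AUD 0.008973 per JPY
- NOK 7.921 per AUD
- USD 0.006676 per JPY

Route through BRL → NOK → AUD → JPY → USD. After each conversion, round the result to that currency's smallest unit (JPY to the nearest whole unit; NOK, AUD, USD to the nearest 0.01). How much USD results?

USD 73,292.91

BRL 412,000.00 ÷ 0.5280 = NOK 780,303.03
NOK 780,303.03 ÷ 7.921 = AUD 98,510.67
AUD 98,510.67 ÷ 0.008973 = JPY 10,978,566
JPY 10,978,566 × 0.006676 = USD 73,292.91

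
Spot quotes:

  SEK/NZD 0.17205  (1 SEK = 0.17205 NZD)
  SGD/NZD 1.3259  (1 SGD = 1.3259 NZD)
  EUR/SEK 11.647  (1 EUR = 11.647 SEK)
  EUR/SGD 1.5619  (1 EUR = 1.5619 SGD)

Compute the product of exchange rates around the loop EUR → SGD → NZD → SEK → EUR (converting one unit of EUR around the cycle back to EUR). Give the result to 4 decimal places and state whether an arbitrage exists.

1.0335 (arbitrage exists)

Around EUR → SGD → NZD → SEK → EUR: 1 × 1.5619 × 1.3259 ÷ 0.17205 ÷ 11.647 = 1.033464
Product > 1; profitable direction is EUR → SGD → NZD → SEK → EUR.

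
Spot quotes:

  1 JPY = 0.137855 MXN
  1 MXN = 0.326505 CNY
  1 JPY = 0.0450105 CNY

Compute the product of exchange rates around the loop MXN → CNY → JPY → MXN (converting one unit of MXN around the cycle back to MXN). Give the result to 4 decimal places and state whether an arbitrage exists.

Around MXN → CNY → JPY → MXN: 1 × 0.326505 ÷ 0.0450105 × 0.137855 = 0.999997
Product ≈ 1 (deviation 0.000%, within rounding noise).

1.0000 (no arbitrage)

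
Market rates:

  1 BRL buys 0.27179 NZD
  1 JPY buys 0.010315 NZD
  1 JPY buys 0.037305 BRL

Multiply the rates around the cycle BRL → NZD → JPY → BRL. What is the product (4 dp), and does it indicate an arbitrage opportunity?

Around BRL → NZD → JPY → BRL: 1 × 0.27179 ÷ 0.010315 × 0.037305 = 0.982950
Product < 1; profitable direction is BRL → JPY → NZD → BRL.

0.9829 (arbitrage exists)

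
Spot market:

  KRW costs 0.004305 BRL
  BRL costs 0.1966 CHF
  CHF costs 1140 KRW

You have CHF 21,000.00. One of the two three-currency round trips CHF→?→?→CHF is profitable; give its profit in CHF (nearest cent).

Profit: CHF 764.96

Profitable loop is CHF → BRL → KRW → CHF:
CHF 21,000.00 ÷ 0.1966 = BRL 106,815.87
BRL 106,815.87 ÷ 0.004305 = KRW 24,812,049
KRW 24,812,049 ÷ 1140 = CHF 21,764.96
Profit = CHF 21,764.96 − CHF 21,000.00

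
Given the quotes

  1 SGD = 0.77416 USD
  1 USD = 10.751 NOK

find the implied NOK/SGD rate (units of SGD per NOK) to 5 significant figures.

NOK/SGD = 0.12015

1 NOK ÷ 10.751 = 0.0930146 USD
0.0930146 USD ÷ 0.77416 = 0.120149 SGD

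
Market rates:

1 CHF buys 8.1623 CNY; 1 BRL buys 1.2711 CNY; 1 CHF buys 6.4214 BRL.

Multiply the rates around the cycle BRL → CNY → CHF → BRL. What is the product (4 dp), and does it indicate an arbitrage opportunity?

1.0000 (no arbitrage)

Around BRL → CNY → CHF → BRL: 1 × 1.2711 ÷ 8.1623 × 6.4214 = 0.999993
Product ≈ 1 (deviation 0.001%, within rounding noise).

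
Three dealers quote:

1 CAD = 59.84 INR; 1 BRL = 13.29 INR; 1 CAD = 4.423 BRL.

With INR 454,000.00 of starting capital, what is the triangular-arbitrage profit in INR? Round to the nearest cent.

Profitable loop is INR → BRL → CAD → INR:
INR 454,000.00 ÷ 13.29 = BRL 34,161.02
BRL 34,161.02 ÷ 4.423 = CAD 7,723.50
CAD 7,723.50 × 59.84 = INR 462,174.01
Profit = INR 462,174.01 − INR 454,000.00

Profit: INR 8,174.01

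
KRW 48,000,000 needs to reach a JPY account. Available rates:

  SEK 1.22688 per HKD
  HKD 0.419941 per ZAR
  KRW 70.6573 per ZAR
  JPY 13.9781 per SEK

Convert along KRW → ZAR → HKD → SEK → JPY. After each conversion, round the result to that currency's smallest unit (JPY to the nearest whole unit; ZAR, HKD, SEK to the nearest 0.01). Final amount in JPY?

KRW 48,000,000 ÷ 70.6573 = ZAR 679,335.33
ZAR 679,335.33 × 0.419941 = HKD 285,280.76
HKD 285,280.76 × 1.22688 = SEK 350,005.26
SEK 350,005.26 × 13.9781 = JPY 4,892,409

JPY 4,892,409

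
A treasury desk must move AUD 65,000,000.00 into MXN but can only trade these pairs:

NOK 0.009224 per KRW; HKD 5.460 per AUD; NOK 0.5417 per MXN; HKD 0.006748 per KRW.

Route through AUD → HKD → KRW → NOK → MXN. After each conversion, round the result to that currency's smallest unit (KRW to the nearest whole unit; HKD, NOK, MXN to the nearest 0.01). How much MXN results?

MXN 895,553,187.80

AUD 65,000,000.00 × 5.460 = HKD 354,900,000.00
HKD 354,900,000.00 ÷ 0.006748 = KRW 52,593,360,996
KRW 52,593,360,996 × 0.009224 = NOK 485,121,161.83
NOK 485,121,161.83 ÷ 0.5417 = MXN 895,553,187.80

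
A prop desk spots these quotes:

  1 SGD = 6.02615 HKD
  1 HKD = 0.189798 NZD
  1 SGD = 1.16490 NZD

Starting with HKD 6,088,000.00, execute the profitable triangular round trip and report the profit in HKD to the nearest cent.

Profit: HKD 112,571.50

Profitable loop is HKD → SGD → NZD → HKD:
HKD 6,088,000.00 ÷ 6.02615 = SGD 1,010,263.60
SGD 1,010,263.60 × 1.16490 = NZD 1,176,856.07
NZD 1,176,856.07 ÷ 0.189798 = HKD 6,200,571.50
Profit = HKD 6,200,571.50 − HKD 6,088,000.00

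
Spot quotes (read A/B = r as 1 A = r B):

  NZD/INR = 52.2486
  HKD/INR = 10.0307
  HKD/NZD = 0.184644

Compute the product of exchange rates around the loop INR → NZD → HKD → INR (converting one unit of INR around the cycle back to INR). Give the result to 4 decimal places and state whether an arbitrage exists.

Around INR → NZD → HKD → INR: 1 ÷ 52.2486 ÷ 0.184644 × 10.0307 = 1.039732
Product > 1; profitable direction is INR → NZD → HKD → INR.

1.0397 (arbitrage exists)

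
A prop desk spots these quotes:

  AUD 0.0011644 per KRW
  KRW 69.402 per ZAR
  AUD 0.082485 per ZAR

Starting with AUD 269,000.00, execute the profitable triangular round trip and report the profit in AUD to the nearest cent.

Profit: AUD 5,570.00

Profitable loop is AUD → KRW → ZAR → AUD:
AUD 269,000.00 ÷ 0.0011644 = KRW 231,020,268
KRW 231,020,268 ÷ 69.402 = ZAR 3,328,726.38
ZAR 3,328,726.38 × 0.082485 = AUD 274,570.00
Profit = AUD 274,570.00 − AUD 269,000.00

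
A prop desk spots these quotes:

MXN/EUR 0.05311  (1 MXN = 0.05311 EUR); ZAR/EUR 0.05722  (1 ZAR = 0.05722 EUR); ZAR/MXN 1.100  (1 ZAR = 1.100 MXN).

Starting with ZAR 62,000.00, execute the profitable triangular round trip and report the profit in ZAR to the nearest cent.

Profitable loop is ZAR → MXN → EUR → ZAR:
ZAR 62,000.00 × 1.100 = MXN 68,200.00
MXN 68,200.00 × 0.05311 = EUR 3,622.10
EUR 3,622.10 ÷ 0.05722 = ZAR 63,301.33
Profit = ZAR 63,301.33 − ZAR 62,000.00

Profit: ZAR 1,301.33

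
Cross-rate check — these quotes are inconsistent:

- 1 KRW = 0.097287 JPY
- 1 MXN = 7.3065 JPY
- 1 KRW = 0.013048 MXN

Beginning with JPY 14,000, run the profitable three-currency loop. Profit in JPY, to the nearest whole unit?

Profit: JPY 287

Profitable loop is JPY → MXN → KRW → JPY:
JPY 14,000 ÷ 7.3065 = MXN 1,916.10
MXN 1,916.10 ÷ 0.013048 = KRW 146,850
KRW 146,850 × 0.097287 = JPY 14,287
Profit = JPY 14,287 − JPY 14,000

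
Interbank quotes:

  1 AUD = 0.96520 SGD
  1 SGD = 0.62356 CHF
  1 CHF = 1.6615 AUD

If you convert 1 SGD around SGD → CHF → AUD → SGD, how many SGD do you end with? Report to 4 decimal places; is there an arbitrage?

Around SGD → CHF → AUD → SGD: 1 × 0.62356 × 1.6615 × 0.96520 = 0.999991
Product ≈ 1 (deviation 0.001%, within rounding noise).

1.0000 (no arbitrage)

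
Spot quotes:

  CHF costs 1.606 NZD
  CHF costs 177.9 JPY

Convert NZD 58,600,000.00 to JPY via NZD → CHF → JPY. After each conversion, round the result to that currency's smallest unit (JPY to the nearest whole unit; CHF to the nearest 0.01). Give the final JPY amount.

JPY 6,491,245,329

NZD 58,600,000.00 ÷ 1.606 = CHF 36,488,169.36
CHF 36,488,169.36 × 177.9 = JPY 6,491,245,329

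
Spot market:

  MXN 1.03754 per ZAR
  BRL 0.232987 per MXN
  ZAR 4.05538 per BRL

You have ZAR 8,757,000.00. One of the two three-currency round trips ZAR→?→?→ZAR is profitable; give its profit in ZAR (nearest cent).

Profitable loop is ZAR → BRL → MXN → ZAR:
ZAR 8,757,000.00 ÷ 4.05538 = BRL 2,159,353.75
BRL 2,159,353.75 ÷ 0.232987 = MXN 9,268,129.76
MXN 9,268,129.76 ÷ 1.03754 = ZAR 8,932,792.72
Profit = ZAR 8,932,792.72 − ZAR 8,757,000.00

Profit: ZAR 175,792.72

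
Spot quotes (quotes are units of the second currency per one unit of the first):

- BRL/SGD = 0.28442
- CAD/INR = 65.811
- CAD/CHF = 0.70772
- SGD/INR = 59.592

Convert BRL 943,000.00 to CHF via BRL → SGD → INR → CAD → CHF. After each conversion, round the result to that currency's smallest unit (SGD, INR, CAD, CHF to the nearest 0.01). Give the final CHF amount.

CHF 171,878.98

BRL 943,000.00 × 0.28442 = SGD 268,208.06
SGD 268,208.06 × 59.592 = INR 15,983,054.71
INR 15,983,054.71 ÷ 65.811 = CAD 242,862.97
CAD 242,862.97 × 0.70772 = CHF 171,878.98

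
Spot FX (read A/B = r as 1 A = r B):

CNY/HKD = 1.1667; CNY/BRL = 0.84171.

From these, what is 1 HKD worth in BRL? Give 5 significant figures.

HKD/BRL = 0.72145

1 HKD ÷ 1.1667 = 0.857118 CNY
0.857118 CNY × 0.84171 = 0.721445 BRL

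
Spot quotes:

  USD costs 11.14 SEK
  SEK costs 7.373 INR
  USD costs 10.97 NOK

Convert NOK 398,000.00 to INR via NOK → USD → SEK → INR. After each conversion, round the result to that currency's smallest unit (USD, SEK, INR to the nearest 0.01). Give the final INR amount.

INR 2,979,929.04

NOK 398,000.00 ÷ 10.97 = USD 36,280.77
USD 36,280.77 × 11.14 = SEK 404,167.78
SEK 404,167.78 × 7.373 = INR 2,979,929.04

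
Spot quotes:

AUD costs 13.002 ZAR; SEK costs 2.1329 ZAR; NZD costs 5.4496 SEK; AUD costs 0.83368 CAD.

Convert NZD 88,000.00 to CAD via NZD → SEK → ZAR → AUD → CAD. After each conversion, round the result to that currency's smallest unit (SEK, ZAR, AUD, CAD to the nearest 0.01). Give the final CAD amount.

NZD 88,000.00 × 5.4496 = SEK 479,564.80
SEK 479,564.80 × 2.1329 = ZAR 1,022,863.76
ZAR 1,022,863.76 ÷ 13.002 = AUD 78,669.72
AUD 78,669.72 × 0.83368 = CAD 65,585.37

CAD 65,585.37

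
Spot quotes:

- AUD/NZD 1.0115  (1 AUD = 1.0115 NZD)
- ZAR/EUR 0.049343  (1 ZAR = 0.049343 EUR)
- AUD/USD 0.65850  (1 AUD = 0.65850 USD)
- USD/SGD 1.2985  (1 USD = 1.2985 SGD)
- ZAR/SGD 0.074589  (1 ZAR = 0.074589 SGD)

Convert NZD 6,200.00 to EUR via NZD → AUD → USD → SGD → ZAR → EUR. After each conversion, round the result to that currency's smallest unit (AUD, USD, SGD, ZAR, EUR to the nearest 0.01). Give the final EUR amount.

EUR 3,467.16

NZD 6,200.00 ÷ 1.0115 = AUD 6,129.51
AUD 6,129.51 × 0.65850 = USD 4,036.28
USD 4,036.28 × 1.2985 = SGD 5,241.11
SGD 5,241.11 ÷ 0.074589 = ZAR 70,266.53
ZAR 70,266.53 × 0.049343 = EUR 3,467.16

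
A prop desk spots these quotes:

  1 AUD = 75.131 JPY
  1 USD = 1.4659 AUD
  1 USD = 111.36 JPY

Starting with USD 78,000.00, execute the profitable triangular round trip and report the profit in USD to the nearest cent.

Profit: USD 867.91

Profitable loop is USD → JPY → AUD → USD:
USD 78,000.00 × 111.36 = JPY 8,686,080
JPY 8,686,080 ÷ 75.131 = AUD 115,612.46
AUD 115,612.46 ÷ 1.4659 = USD 78,867.91
Profit = USD 78,867.91 − USD 78,000.00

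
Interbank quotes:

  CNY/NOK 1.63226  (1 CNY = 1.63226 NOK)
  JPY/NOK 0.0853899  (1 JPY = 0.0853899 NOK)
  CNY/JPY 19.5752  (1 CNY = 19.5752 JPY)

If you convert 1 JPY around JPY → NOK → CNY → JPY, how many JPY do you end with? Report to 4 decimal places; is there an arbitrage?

1.0241 (arbitrage exists)

Around JPY → NOK → CNY → JPY: 1 × 0.0853899 ÷ 1.63226 × 19.5752 = 1.024055
Product > 1; profitable direction is JPY → NOK → CNY → JPY.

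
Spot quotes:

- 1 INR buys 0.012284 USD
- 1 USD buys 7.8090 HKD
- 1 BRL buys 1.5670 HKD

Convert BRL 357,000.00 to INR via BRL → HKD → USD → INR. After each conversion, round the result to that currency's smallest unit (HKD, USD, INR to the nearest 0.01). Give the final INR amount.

BRL 357,000.00 × 1.5670 = HKD 559,419.00
HKD 559,419.00 ÷ 7.8090 = USD 71,637.73
USD 71,637.73 ÷ 0.012284 = INR 5,831,791.76

INR 5,831,791.76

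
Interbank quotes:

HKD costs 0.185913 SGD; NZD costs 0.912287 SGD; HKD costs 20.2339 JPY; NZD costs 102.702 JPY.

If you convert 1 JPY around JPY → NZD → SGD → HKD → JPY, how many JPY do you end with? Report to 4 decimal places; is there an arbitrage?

0.9668 (arbitrage exists)

Around JPY → NZD → SGD → HKD → JPY: 1 ÷ 102.702 × 0.912287 ÷ 0.185913 × 20.2339 = 0.966768
Product < 1; profitable direction is JPY → HKD → SGD → NZD → JPY.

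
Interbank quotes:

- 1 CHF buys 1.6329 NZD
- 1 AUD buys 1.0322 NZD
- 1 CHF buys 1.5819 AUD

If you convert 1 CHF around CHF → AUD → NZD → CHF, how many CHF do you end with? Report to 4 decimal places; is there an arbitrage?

1.0000 (no arbitrage)

Around CHF → AUD → NZD → CHF: 1 × 1.5819 × 1.0322 ÷ 1.6329 = 0.999962
Product ≈ 1 (deviation 0.004%, within rounding noise).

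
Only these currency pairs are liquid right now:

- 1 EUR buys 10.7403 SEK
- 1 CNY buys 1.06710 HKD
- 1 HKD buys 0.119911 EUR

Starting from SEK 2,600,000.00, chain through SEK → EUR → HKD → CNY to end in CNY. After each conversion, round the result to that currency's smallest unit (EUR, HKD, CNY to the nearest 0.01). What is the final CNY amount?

CNY 1,891,876.54

SEK 2,600,000.00 ÷ 10.7403 = EUR 242,078.90
EUR 242,078.90 ÷ 0.119911 = HKD 2,018,821.46
HKD 2,018,821.46 ÷ 1.06710 = CNY 1,891,876.54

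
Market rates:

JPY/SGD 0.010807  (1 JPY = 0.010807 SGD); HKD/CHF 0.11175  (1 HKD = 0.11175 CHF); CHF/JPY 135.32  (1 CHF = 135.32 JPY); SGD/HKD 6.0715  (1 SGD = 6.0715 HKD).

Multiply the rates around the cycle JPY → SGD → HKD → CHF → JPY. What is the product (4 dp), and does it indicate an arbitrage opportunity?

Around JPY → SGD → HKD → CHF → JPY: 1 × 0.010807 × 6.0715 × 0.11175 × 135.32 = 0.992226
Product < 1; profitable direction is JPY → CHF → HKD → SGD → JPY.

0.9922 (arbitrage exists)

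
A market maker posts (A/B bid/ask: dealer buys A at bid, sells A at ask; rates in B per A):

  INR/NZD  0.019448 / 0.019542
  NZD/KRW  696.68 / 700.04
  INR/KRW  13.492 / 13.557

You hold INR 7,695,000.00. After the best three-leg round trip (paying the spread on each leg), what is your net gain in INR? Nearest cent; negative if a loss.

Net result: INR -4,522.30 (no profitable arbitrage after spreads)

Best loop INR → NZD → KRW → INR:
INR 7,695,000.00 × 0.019448 (sell INR at bid) = NZD 149,652.36
NZD 149,652.36 × 696.68 (sell NZD at bid) = KRW 104,259,806
KRW 104,259,806 ÷ 13.557 (buy INR at ask) = INR 7,690,477.70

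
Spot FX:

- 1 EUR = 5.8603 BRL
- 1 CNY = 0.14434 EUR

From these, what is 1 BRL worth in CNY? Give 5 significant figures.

BRL/CNY = 1.1822

1 BRL ÷ 5.8603 = 0.17064 EUR
0.17064 EUR ÷ 0.14434 = 1.18221 CNY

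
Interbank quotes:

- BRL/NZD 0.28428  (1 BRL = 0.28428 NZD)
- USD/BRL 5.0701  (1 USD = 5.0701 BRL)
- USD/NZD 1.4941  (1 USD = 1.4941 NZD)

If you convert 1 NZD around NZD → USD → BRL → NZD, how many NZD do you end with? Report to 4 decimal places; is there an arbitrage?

0.9647 (arbitrage exists)

Around NZD → USD → BRL → NZD: 1 ÷ 1.4941 × 5.0701 × 0.28428 = 0.964680
Product < 1; profitable direction is NZD → BRL → USD → NZD.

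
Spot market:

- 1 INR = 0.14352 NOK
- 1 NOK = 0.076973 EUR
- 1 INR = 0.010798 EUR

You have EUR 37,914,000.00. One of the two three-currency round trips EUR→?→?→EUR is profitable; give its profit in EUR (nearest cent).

Profit: EUR 874,869.45

Profitable loop is EUR → INR → NOK → EUR:
EUR 37,914,000.00 ÷ 0.010798 = INR 3,511,205,778.85
INR 3,511,205,778.85 × 0.14352 = NOK 503,928,253.38
NOK 503,928,253.38 × 0.076973 = EUR 38,788,869.45
Profit = EUR 38,788,869.45 − EUR 37,914,000.00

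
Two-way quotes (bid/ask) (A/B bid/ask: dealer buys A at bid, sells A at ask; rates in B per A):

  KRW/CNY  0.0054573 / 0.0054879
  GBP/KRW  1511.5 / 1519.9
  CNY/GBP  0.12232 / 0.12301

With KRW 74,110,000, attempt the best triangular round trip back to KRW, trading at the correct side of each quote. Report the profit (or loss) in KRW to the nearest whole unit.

Net profit: KRW 665,662

Best loop KRW → CNY → GBP → KRW:
KRW 74,110,000 × 0.0054573 (sell KRW at bid) = CNY 404,440.50
CNY 404,440.50 × 0.12232 (sell CNY at bid) = GBP 49,471.16
GBP 49,471.16 × 1511.5 (sell GBP at bid) = KRW 74,775,662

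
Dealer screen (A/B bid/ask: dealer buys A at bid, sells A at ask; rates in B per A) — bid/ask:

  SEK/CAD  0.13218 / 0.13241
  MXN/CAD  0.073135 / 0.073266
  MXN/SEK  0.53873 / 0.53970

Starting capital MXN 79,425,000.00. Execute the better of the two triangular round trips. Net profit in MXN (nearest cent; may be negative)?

Net profit: MXN 1,859,789.54

Best loop MXN → CAD → SEK → MXN:
MXN 79,425,000.00 × 0.073135 (sell MXN at bid) = CAD 5,808,747.38
CAD 5,808,747.38 ÷ 0.13241 (buy SEK at ask) = SEK 43,869,400.91
SEK 43,869,400.91 ÷ 0.53970 (buy MXN at ask) = MXN 81,284,789.54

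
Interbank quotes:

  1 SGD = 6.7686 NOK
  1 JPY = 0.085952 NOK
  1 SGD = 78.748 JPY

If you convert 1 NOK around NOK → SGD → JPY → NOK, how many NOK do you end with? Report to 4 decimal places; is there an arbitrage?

1.0000 (no arbitrage)

Around NOK → SGD → JPY → NOK: 1 ÷ 6.7686 × 78.748 × 0.085952 = 0.999992
Product ≈ 1 (deviation 0.001%, within rounding noise).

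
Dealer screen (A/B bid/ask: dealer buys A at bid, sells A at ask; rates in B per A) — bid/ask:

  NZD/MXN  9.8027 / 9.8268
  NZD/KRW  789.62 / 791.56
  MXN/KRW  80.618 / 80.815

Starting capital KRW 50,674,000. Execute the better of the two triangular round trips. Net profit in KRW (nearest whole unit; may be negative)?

Net result: KRW -82,323 (no profitable arbitrage after spreads)

Best loop KRW → NZD → MXN → KRW:
KRW 50,674,000 ÷ 791.56 (buy NZD at ask) = NZD 64,017.89
NZD 64,017.89 × 9.8027 (sell NZD at bid) = MXN 627,548.16
MXN 627,548.16 × 80.618 (sell MXN at bid) = KRW 50,591,677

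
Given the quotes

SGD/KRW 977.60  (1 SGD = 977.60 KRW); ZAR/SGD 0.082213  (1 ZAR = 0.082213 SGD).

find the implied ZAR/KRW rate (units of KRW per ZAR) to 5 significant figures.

ZAR/KRW = 80.371

1 ZAR × 0.082213 = 0.082213 SGD
0.082213 SGD × 977.60 = 80.3714 KRW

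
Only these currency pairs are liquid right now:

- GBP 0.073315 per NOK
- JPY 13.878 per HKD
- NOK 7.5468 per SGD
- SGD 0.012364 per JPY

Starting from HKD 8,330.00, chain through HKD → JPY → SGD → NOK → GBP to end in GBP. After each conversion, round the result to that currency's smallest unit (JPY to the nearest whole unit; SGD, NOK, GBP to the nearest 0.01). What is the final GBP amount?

HKD 8,330.00 × 13.878 = JPY 115,604
JPY 115,604 × 0.012364 = SGD 1,429.33
SGD 1,429.33 × 7.5468 = NOK 10,786.87
NOK 10,786.87 × 0.073315 = GBP 790.84

GBP 790.84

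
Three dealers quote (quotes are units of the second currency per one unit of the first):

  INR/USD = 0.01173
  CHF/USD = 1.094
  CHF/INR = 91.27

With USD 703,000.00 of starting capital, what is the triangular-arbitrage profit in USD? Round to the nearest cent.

Profitable loop is USD → INR → CHF → USD:
USD 703,000.00 ÷ 0.01173 = INR 59,931,798.81
INR 59,931,798.81 ÷ 91.27 = CHF 656,642.91
CHF 656,642.91 × 1.094 = USD 718,367.35
Profit = USD 718,367.35 − USD 703,000.00

Profit: USD 15,367.35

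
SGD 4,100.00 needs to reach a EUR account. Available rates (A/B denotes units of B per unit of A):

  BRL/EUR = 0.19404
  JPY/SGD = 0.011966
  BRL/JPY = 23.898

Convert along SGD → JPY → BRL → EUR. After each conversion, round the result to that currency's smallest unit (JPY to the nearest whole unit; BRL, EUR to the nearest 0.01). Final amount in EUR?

SGD 4,100.00 ÷ 0.011966 = JPY 342,637
JPY 342,637 ÷ 23.898 = BRL 14,337.48
BRL 14,337.48 × 0.19404 = EUR 2,782.04

EUR 2,782.04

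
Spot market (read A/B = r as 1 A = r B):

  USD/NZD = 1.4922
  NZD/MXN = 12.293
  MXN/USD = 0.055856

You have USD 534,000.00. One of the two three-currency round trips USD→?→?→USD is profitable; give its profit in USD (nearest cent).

Profit: USD 13,136.90

Profitable loop is USD → NZD → MXN → USD:
USD 534,000.00 × 1.4922 = NZD 796,834.80
NZD 796,834.80 × 12.293 = MXN 9,795,490.20
MXN 9,795,490.20 × 0.055856 = USD 547,136.90
Profit = USD 547,136.90 − USD 534,000.00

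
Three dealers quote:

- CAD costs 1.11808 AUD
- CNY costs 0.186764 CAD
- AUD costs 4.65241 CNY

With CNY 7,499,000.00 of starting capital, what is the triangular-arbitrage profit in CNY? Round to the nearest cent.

Profitable loop is CNY → AUD → CAD → CNY:
CNY 7,499,000.00 ÷ 4.65241 = AUD 1,611,852.78
AUD 1,611,852.78 ÷ 1.11808 = CAD 1,441,625.63
CAD 1,441,625.63 ÷ 0.186764 = CNY 7,718,969.54
Profit = CNY 7,718,969.54 − CNY 7,499,000.00

Profit: CNY 219,969.54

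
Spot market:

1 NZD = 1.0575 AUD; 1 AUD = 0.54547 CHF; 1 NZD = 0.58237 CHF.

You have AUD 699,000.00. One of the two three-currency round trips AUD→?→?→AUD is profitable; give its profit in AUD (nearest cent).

Profitable loop is AUD → NZD → CHF → AUD:
AUD 699,000.00 ÷ 1.0575 = NZD 660,992.91
NZD 660,992.91 × 0.58237 = CHF 384,942.44
CHF 384,942.44 ÷ 0.54547 = AUD 705,707.81
Profit = AUD 705,707.81 − AUD 699,000.00

Profit: AUD 6,707.81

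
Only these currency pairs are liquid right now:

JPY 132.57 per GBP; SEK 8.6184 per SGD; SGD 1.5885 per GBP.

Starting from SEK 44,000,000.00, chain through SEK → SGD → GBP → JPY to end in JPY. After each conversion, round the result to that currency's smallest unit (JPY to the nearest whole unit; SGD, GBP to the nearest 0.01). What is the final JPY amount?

JPY 426,073,052

SEK 44,000,000.00 ÷ 8.6184 = SGD 5,105,355.98
SGD 5,105,355.98 ÷ 1.5885 = GBP 3,213,947.74
GBP 3,213,947.74 × 132.57 = JPY 426,073,052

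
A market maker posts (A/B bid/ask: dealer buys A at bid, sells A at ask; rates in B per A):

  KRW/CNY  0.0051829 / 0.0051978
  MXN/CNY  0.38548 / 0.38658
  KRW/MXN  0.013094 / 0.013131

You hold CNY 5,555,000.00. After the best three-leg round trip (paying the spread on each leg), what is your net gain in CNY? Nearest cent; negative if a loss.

Best loop CNY → MXN → KRW → CNY:
CNY 5,555,000.00 ÷ 0.38658 (buy MXN at ask) = MXN 14,369,600.08
MXN 14,369,600.08 ÷ 0.013131 (buy KRW at ask) = KRW 1,094,326,409
KRW 1,094,326,409 × 0.0051829 (sell KRW at bid) = CNY 5,671,784.35

Net profit: CNY 116,784.35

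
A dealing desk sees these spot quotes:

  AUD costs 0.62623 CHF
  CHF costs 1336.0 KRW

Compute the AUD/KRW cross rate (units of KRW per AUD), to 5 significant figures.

1 AUD × 0.62623 = 0.62623 CHF
0.62623 CHF × 1336.0 = 836.643 KRW

AUD/KRW = 836.64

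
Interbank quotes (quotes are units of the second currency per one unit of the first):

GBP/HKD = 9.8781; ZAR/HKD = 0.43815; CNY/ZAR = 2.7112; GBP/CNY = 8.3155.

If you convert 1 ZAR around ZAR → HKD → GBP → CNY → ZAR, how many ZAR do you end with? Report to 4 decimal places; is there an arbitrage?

1.0000 (no arbitrage)

Around ZAR → HKD → GBP → CNY → ZAR: 1 × 0.43815 ÷ 9.8781 × 8.3155 × 2.7112 = 0.999998
Product ≈ 1 (deviation 0.000%, within rounding noise).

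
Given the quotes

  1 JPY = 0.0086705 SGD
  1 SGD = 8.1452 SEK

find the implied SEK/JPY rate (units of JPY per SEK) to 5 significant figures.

1 SEK ÷ 8.1452 = 0.122772 SGD
0.122772 SGD ÷ 0.0086705 = 14.1597 JPY

SEK/JPY = 14.160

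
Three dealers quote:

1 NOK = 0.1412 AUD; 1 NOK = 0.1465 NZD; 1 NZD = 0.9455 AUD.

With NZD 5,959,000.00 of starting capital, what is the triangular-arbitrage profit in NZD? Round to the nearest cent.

Profit: NZD 115,477.45

Profitable loop is NZD → NOK → AUD → NZD:
NZD 5,959,000.00 ÷ 0.1465 = NOK 40,675,767.92
NOK 40,675,767.92 × 0.1412 = AUD 5,743,418.43
AUD 5,743,418.43 ÷ 0.9455 = NZD 6,074,477.45
Profit = NZD 6,074,477.45 − NZD 5,959,000.00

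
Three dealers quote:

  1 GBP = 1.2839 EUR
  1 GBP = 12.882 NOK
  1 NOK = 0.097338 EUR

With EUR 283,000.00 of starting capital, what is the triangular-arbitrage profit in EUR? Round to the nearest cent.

Profitable loop is EUR → NOK → GBP → EUR:
EUR 283,000.00 ÷ 0.097338 = NOK 2,907,394.85
NOK 2,907,394.85 ÷ 12.882 = GBP 225,694.37
GBP 225,694.37 × 1.2839 = EUR 289,769.00
Profit = EUR 289,769.00 − EUR 283,000.00

Profit: EUR 6,769.00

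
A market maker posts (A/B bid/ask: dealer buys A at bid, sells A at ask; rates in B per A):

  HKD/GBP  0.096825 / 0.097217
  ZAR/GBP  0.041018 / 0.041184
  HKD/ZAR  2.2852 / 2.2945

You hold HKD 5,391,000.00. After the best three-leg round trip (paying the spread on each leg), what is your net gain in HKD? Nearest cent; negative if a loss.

Best loop HKD → GBP → ZAR → HKD:
HKD 5,391,000.00 × 0.096825 (sell HKD at bid) = GBP 521,983.57
GBP 521,983.57 ÷ 0.041184 (buy ZAR at ask) = ZAR 12,674,426.35
ZAR 12,674,426.35 ÷ 2.2945 (buy HKD at ask) = HKD 5,523,829.31

Net profit: HKD 132,829.31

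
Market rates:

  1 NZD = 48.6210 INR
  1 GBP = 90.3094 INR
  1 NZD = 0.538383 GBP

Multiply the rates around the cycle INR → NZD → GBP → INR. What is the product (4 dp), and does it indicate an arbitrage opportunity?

Around INR → NZD → GBP → INR: 1 ÷ 48.6210 × 0.538383 × 90.3094 = 1.000001
Product ≈ 1 (deviation 0.000%, within rounding noise).

1.0000 (no arbitrage)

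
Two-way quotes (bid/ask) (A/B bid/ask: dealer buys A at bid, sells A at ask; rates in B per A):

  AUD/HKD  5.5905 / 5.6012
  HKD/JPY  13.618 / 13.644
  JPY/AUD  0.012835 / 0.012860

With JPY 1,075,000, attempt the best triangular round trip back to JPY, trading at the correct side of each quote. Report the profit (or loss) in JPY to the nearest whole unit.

Net profit: JPY 18,817

Best loop JPY → HKD → AUD → JPY:
JPY 1,075,000 ÷ 13.644 (buy HKD at ask) = HKD 78,789.21
HKD 78,789.21 ÷ 5.6012 (buy AUD at ask) = AUD 14,066.49
AUD 14,066.49 ÷ 0.012860 (buy JPY at ask) = JPY 1,093,817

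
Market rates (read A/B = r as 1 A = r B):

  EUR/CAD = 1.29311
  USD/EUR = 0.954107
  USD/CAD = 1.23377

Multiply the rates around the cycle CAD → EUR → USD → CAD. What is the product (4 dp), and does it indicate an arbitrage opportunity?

Around CAD → EUR → USD → CAD: 1 ÷ 1.29311 ÷ 0.954107 × 1.23377 = 1.000004
Product ≈ 1 (deviation 0.000%, within rounding noise).

1.0000 (no arbitrage)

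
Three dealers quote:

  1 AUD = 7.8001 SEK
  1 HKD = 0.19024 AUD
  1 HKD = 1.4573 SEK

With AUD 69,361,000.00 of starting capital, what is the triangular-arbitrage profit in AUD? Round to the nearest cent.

Profitable loop is AUD → SEK → HKD → AUD:
AUD 69,361,000.00 × 7.8001 = SEK 541,022,736.10
SEK 541,022,736.10 ÷ 1.4573 = HKD 371,250,076.24
HKD 371,250,076.24 × 0.19024 = AUD 70,626,614.50
Profit = AUD 70,626,614.50 − AUD 69,361,000.00

Profit: AUD 1,265,614.50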